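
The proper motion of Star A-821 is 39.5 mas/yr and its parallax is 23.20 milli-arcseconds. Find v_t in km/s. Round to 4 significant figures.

8.070 km/s

d = 1/p = 1/0.02320″ = 43.103 pc.
μ = 39.5 mas/yr = 0.0395 ″/yr.
v_t = 4.74 × μ × d = 4.74 × 0.0395 × 43.103 = 8.0702 km/s.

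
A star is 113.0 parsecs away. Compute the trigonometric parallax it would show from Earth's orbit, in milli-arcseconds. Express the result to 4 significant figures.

p = 1/d = 1/113 = 0.0088496 arcsec.
= 0.0088496 × 1000 = 8.8496 mas.

8.850 mas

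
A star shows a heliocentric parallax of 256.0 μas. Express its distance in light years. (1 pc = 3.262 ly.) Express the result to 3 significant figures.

p = 256.0 μas = 0.0002560 arcsec.
d = 1/p = 1/0.0002560 = 3906.3 pc.
In light-years: 3906.3 × 3.262 = 12742 ly.

12700 light years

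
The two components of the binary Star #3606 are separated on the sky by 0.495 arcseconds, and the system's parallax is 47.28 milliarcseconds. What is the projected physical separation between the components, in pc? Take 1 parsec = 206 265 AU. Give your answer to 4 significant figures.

5.076 × 10^-5 pc

d = 1/p = 1/0.04728″ = 21.151 pc.
At distance d (pc), an angle of θ arcsec spans θ·d AU: s = 0.495 × 21.151 = 10.47 AU.
= 10.47 / 206265 = 5.0760 × 10^-5 pc.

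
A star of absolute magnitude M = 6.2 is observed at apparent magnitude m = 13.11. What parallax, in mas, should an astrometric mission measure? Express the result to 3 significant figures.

4.15 mas

m − M = 13.11 − 6.2 = 6.91.
d = 10^((m−M)/5 + 1) = 10^2.382 = 240.99 pc.
p = 1/d = 1/240.99 = 0.0041495 arcsec = 4.1495 mas.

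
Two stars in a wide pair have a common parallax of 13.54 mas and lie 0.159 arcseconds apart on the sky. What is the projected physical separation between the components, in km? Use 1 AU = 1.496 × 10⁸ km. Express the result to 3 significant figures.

1.76 × 10^9 km

d = 1/p = 1/0.01354″ = 73.855 pc.
At distance d (pc), an angle of θ arcsec spans θ·d AU: s = 0.159 × 73.855 = 11.743 AU.
= 11.743 × 1.496 × 10⁸ km = 1.7568 × 10^9 km.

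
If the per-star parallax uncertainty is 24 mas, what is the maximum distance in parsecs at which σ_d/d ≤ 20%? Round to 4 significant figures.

σ_d/d = σ_p/p, so the condition is σ_p/p ≤ 0.20, i.e. p ≥ σ_p/0.20.
p_min = 24/0.20 = 120 mas = 0.12 arcsec.
d_max = 1/p_min = 1/0.12 = 8.3333 pc.

8.333 pc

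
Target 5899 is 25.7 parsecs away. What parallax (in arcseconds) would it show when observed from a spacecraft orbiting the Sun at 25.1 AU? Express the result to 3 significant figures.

0.977 arcsec

p (arcsec) = B (AU) / d (pc).
p = 25.1 / 25.7 = 0.97665 arcsec.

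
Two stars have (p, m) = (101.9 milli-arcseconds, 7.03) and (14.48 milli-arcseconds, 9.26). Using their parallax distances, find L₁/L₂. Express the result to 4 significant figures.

d₁ = 1/p₁ = 1/0.1019″ = 9.8135 pc; d₂ = 1/p₂ = 1/0.01448″ = 69.061 pc.
M₁ = m₁ − 5 log₁₀ d₁ + 5 = 7.03 − 4.9591 + 5 = 7.0709.
M₂ = 9.26 − 9.1962 + 5 = 5.0638.
L₁/L₂ = 10^(0.4(M₂ − M₁)) = 10^(0.4 × (-2.0071)) = 10^(-0.80284) = 0.15746.

L₁/L₂ = 0.1575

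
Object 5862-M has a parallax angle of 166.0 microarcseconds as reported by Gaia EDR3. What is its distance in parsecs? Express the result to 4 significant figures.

6024 pc

p = 166.0 microarcseconds = 0.0001660 arcsec.
d = 1/p = 1/0.0001660 = 6024.1 pc.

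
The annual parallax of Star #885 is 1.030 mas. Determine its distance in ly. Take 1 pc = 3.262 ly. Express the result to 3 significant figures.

3170 ly

p = 1.030 mas = 0.001030 arcsec.
d = 1/p = 1/0.001030 = 970.87 pc.
In light-years: 970.87 × 3.262 = 3167 ly.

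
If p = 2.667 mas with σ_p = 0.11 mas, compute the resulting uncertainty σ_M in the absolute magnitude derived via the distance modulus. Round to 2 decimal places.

M = m − 5 log₁₀ d + 5 = m + 5 log₁₀ p + 5, so ∂M/∂p = 5/(p ln 10).
σ_M = (5/ln 10) · (σ_p/p) = 2.1715 × 0.11/2.667 = 2.1715 × 0.041245 = 0.089564.

σ_M = 0.09 mag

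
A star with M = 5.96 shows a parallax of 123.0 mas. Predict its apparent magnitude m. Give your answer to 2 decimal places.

d = 1/p = 1/0.1230″ = 8.1301 pc.
m − M = 5 log₁₀ d − 5 = 5 log₁₀(8.1301) − 5 = 4.5505 − 5 = -0.4495.
m = M + (m − M) = 5.96 + (-0.4495) = 5.51.

m = 5.51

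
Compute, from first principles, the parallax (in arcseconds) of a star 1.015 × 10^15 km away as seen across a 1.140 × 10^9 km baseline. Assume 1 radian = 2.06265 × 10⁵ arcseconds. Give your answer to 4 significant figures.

0.2317 arcsec

θ ≈ B/d = (1.140 × 10^9) / (1.015 × 10^15) = 1.1232 × 10^-6 rad.
In arcseconds: 1.1232 × 10^-6 × 206265 = 0.23168″.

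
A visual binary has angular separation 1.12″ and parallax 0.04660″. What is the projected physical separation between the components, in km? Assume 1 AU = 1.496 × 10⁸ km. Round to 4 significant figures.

d = 1/p = 1/0.04660″ = 21.459 pc.
At distance d (pc), an angle of θ arcsec spans θ·d AU: s = 1.12 × 21.459 = 24.034 AU.
= 24.034 × 1.496 × 10⁸ km = 3.5955 × 10^9 km.

3.596 × 10^9 km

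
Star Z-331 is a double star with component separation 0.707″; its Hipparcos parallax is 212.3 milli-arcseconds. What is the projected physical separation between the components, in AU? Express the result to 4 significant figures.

d = 1/p = 1/0.2123″ = 4.7103 pc.
At distance d (pc), an angle of θ arcsec spans θ·d AU: s = 0.707 × 4.7103 = 3.3302 AU.

3.330 AU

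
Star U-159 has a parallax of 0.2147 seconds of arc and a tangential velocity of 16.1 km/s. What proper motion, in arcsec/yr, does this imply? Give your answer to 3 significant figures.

0.729 arcsec/yr

d = 1/p = 1/0.2147″ = 4.6577 pc.
μ = v_t / (4.74 d) = 16.1 / (4.74 × 4.6577) = 16.1 / 22.077 = 0.72927 ″/yr.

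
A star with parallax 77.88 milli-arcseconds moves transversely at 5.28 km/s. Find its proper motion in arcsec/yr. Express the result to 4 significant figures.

0.08675 arcsec/yr

d = 1/p = 1/0.07788″ = 12.84 pc.
μ = v_t / (4.74 d) = 5.28 / (4.74 × 12.84) = 5.28 / 60.862 = 0.086754 ″/yr.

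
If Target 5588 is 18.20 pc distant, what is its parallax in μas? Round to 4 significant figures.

p = 1/d = 1/18.2 = 0.054945 arcsec.
= 0.054945 × 10⁶ = 54945 μas.

54950 μas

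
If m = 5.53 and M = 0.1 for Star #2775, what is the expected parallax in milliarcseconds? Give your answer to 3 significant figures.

8.20 mas

m − M = 5.53 − 0.1 = 5.43.
d = 10^((m−M)/5 + 1) = 10^2.086 = 121.9 pc.
p = 1/d = 1/121.9 = 0.0082034 arcsec = 8.2034 mas.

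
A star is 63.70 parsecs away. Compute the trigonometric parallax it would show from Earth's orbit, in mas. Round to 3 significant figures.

15.7 mas

p = 1/d = 1/63.7 = 0.015699 arcsec.
= 0.015699 × 1000 = 15.699 mas.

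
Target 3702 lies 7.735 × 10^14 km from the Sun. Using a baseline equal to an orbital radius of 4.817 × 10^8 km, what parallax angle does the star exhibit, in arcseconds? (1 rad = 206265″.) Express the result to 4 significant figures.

θ ≈ B/d = (4.817 × 10^8) / (7.735 × 10^14) = 6.2275 × 10^-7 rad.
In arcseconds: 6.2275 × 10^-7 × 206265 = 0.12845″.

0.1285 arcsec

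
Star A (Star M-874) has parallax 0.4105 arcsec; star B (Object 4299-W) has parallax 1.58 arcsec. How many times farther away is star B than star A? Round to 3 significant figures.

Since d = 1/p, d_B/d_A = p_A/p_B.
= 0.4105 / 1.58 = 0.25981.

0.260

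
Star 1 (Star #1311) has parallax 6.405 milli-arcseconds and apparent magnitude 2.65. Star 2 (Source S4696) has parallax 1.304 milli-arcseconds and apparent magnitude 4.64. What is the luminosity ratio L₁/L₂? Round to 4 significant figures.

L₁/L₂ = 0.2591

d₁ = 1/p₁ = 1/0.006405″ = 156.13 pc; d₂ = 1/p₂ = 1/0.001304″ = 766.87 pc.
M₁ = m₁ − 5 log₁₀ d₁ + 5 = 2.65 − 10.9674 + 5 = -3.3174.
M₂ = 4.64 − 14.4236 + 5 = -4.7836.
L₁/L₂ = 10^(0.4(M₂ − M₁)) = 10^(0.4 × (-1.4662)) = 10^(-0.58648) = 0.25913.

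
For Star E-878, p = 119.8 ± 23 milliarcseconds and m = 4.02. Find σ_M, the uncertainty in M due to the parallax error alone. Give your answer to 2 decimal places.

M = m − 5 log₁₀ d + 5 = m + 5 log₁₀ p + 5, so ∂M/∂p = 5/(p ln 10).
σ_M = (5/ln 10) · (σ_p/p) = 2.1715 × 23/119.8 = 2.1715 × 0.19199 = 0.41691.

σ_M = 0.42 mag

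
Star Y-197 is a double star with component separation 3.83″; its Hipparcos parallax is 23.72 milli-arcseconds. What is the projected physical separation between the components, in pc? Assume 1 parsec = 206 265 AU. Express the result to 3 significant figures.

0.000783 pc

d = 1/p = 1/0.02372″ = 42.159 pc.
At distance d (pc), an angle of θ arcsec spans θ·d AU: s = 3.83 × 42.159 = 161.47 AU.
= 161.47 / 206265 = 0.00078283 pc.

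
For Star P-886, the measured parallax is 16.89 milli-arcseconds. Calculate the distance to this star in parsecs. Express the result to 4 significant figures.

p = 16.89 milli-arcseconds = 0.01689 arcsec.
d = 1/p = 1/0.01689 = 59.207 pc.

59.21 pc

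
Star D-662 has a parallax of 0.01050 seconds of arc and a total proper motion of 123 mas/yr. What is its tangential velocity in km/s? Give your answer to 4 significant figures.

55.53 km/s

d = 1/p = 1/0.01050″ = 95.238 pc.
μ = 123 mas/yr = 0.123 ″/yr.
v_t = 4.74 × μ × d = 4.74 × 0.123 × 95.238 = 55.526 km/s.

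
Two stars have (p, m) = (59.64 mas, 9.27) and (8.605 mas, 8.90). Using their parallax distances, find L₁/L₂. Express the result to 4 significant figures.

d₁ = 1/p₁ = 1/0.05964″ = 16.767 pc; d₂ = 1/p₂ = 1/0.008605″ = 116.21 pc.
M₁ = m₁ − 5 log₁₀ d₁ + 5 = 9.27 − 6.1223 + 5 = 8.1477.
M₂ = 8.90 − 10.3262 + 5 = 3.5738.
L₁/L₂ = 10^(0.4(M₂ − M₁)) = 10^(0.4 × (-4.5739)) = 10^(-1.82956) = 0.014806.

L₁/L₂ = 0.01481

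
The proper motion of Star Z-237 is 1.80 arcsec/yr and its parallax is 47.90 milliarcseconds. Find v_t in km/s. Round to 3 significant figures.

178 km/s

d = 1/p = 1/0.04790″ = 20.877 pc.
v_t = 4.74 × μ × d = 4.74 × 1.80 × 20.877 = 178.12 km/s.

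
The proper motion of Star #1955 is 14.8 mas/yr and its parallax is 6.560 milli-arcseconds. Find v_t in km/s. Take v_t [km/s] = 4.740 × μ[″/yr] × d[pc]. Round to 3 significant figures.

10.7 km/s

d = 1/p = 1/0.006560″ = 152.44 pc.
μ = 14.8 mas/yr = 0.0148 ″/yr.
v_t = 4.74 × μ × d = 4.74 × 0.0148 × 152.44 = 10.694 km/s.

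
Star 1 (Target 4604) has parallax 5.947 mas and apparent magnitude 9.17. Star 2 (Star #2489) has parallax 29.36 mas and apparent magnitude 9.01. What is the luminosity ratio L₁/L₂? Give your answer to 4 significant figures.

d₁ = 1/p₁ = 1/0.005947″ = 168.15 pc; d₂ = 1/p₂ = 1/0.02936″ = 34.06 pc.
M₁ = m₁ − 5 log₁₀ d₁ + 5 = 9.17 − 11.1285 + 5 = 3.0415.
M₂ = 9.01 − 7.6612 + 5 = 6.3488.
L₁/L₂ = 10^(0.4(M₂ − M₁)) = 10^(0.4 × 3.3073) = 10^1.32292 = 21.034.

L₁/L₂ = 21.03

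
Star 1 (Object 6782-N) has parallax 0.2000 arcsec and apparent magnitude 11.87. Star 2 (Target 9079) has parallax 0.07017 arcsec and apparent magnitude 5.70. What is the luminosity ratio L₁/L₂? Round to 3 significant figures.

d₁ = 1/p₁ = 1/0.2000″ = 5 pc; d₂ = 1/p₂ = 1/0.07017″ = 14.251 pc.
M₁ = m₁ − 5 log₁₀ d₁ + 5 = 11.87 − 3.4949 + 5 = 13.3751.
M₂ = 5.70 − 5.7692 + 5 = 4.9308.
L₁/L₂ = 10^(0.4(M₂ − M₁)) = 10^(0.4 × (-8.4443)) = 10^(-3.37772) = 0.00041906.

L₁/L₂ = 0.000419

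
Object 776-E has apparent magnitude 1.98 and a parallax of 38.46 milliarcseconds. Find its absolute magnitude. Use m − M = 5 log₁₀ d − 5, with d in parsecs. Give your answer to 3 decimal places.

d = 1/p = 1/0.03846″ = 26.001 pc.
m − M = 5 log₁₀(26.001) − 5 = 7.0750 − 5 = 2.0750.
M = m − (m − M) = 1.98 − 2.0750 = -0.095.

M = -0.095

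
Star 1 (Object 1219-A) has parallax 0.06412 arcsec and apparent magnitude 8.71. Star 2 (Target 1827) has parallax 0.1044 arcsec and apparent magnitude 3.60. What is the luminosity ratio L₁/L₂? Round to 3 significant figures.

L₁/L₂ = 0.0240

d₁ = 1/p₁ = 1/0.06412″ = 15.596 pc; d₂ = 1/p₂ = 1/0.1044″ = 9.5785 pc.
M₁ = m₁ − 5 log₁₀ d₁ + 5 = 8.71 − 5.9651 + 5 = 7.7449.
M₂ = 3.60 − 4.9065 + 5 = 3.6935.
L₁/L₂ = 10^(0.4(M₂ − M₁)) = 10^(0.4 × (-4.0514)) = 10^(-1.62056) = 0.023957.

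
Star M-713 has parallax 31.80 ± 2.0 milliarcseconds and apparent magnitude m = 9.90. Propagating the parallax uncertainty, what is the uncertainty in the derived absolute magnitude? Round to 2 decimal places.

σ_M = 0.14 mag

M = m − 5 log₁₀ d + 5 = m + 5 log₁₀ p + 5, so ∂M/∂p = 5/(p ln 10).
σ_M = (5/ln 10) · (σ_p/p) = 2.1715 × 2.0/31.80 = 2.1715 × 0.062893 = 0.13657.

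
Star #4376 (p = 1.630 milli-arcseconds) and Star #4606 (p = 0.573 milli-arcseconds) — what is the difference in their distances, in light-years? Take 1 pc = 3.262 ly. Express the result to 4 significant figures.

d_A = 1/0.001630″ = 613.5 pc; d_B = 1/0.0005730″ = 1745.2 pc.
|d_B − d_A| = |1745.2 − 613.5| = 1131.7 pc = 1131.7 × 3.262 ly = 3691.6 ly.

3692 ly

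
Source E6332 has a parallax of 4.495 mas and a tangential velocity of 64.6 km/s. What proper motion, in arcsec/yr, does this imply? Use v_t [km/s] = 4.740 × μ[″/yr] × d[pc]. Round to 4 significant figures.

0.06126 arcsec/yr

d = 1/p = 1/0.004495″ = 222.47 pc.
μ = v_t / (4.74 d) = 64.6 / (4.74 × 222.47) = 64.6 / 1054.5 = 0.061261 ″/yr.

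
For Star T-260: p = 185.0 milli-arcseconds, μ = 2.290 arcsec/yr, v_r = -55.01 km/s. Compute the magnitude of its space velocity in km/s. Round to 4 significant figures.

d = 1/p = 1/0.1850″ = 5.4054 pc.
v_t = 4.740 μ d = 4.740 × 2.290 × 5.4054 = 58.673 km/s.
v = √(v_r² + v_t²) = √((-55.01)² + 58.673²) = √6468.62 = 80.428 km/s.

80.43 km/s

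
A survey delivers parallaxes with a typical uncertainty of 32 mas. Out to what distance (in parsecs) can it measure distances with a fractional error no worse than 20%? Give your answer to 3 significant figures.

σ_d/d = σ_p/p, so the condition is σ_p/p ≤ 0.20, i.e. p ≥ σ_p/0.20.
p_min = 32/0.20 = 160 mas = 0.16 arcsec.
d_max = 1/p_min = 1/0.16 = 6.25 pc.

6.25 pc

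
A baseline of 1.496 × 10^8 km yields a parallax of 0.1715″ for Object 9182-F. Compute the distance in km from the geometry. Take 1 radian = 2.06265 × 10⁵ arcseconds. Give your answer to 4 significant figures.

1.799 × 10^14 km

θ = 0.1715″ = 0.1715/206265 = 8.3145 × 10^-7 rad.
d = B/θ = (1.496 × 10^8) / (8.3145 × 10^-7) = 1.7993 × 10^14 km.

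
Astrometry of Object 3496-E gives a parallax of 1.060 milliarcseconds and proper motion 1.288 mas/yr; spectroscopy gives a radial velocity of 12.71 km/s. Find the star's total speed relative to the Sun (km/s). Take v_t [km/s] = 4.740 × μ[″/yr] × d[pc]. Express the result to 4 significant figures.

13.95 km/s

d = 1/p = 1/0.001060″ = 943.4 pc.
μ = 1.288 mas/yr = 0.001288 ″/yr.
v_t = 4.740 μ d = 4.740 × 0.001288 × 943.4 = 5.7596 km/s.
v = √(v_r² + v_t²) = √(12.71² + 5.7596²) = √194.717 = 13.954 km/s.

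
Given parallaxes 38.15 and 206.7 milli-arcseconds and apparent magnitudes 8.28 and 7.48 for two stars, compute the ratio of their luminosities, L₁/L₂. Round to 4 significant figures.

L₁/L₂ = 14.05

d₁ = 1/p₁ = 1/0.03815″ = 26.212 pc; d₂ = 1/p₂ = 1/0.2067″ = 4.8379 pc.
M₁ = m₁ − 5 log₁₀ d₁ + 5 = 8.28 − 7.0925 + 5 = 6.1875.
M₂ = 7.48 − 3.4233 + 5 = 9.0567.
L₁/L₂ = 10^(0.4(M₂ − M₁)) = 10^(0.4 × 2.8692) = 10^1.14768 = 14.05.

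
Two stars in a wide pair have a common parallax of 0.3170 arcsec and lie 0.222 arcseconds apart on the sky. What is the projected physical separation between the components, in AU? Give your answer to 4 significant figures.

0.7003 AU

d = 1/p = 1/0.3170″ = 3.1546 pc.
At distance d (pc), an angle of θ arcsec spans θ·d AU: s = 0.222 × 3.1546 = 0.70032 AU.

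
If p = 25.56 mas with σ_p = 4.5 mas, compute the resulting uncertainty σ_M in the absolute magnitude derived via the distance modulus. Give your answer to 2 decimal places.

σ_M = 0.38 mag

M = m − 5 log₁₀ d + 5 = m + 5 log₁₀ p + 5, so ∂M/∂p = 5/(p ln 10).
σ_M = (5/ln 10) · (σ_p/p) = 2.1715 × 4.5/25.56 = 2.1715 × 0.17606 = 0.38231.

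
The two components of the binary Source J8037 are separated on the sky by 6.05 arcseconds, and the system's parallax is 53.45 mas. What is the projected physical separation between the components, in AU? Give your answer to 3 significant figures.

113 AU

d = 1/p = 1/0.05345″ = 18.709 pc.
At distance d (pc), an angle of θ arcsec spans θ·d AU: s = 6.05 × 18.709 = 113.19 AU.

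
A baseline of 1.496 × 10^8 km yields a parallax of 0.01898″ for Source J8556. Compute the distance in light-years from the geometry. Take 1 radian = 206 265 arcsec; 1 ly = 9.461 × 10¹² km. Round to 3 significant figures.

θ = 0.01898″ = 0.01898/206265 = 9.2018 × 10^-8 rad.
d = B/θ = (1.496 × 10^8) / (9.2018 × 10^-8) = 1.6258 × 10^15 km = (1.6258 × 10^15) / (9.461 × 10^12) ly = 171.84 ly.

172 ly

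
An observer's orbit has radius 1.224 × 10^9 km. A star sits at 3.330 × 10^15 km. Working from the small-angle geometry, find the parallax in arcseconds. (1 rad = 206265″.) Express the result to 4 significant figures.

0.07582 arcsec

θ ≈ B/d = (1.224 × 10^9) / (3.330 × 10^15) = 3.6757 × 10^-7 rad.
In arcseconds: 3.6757 × 10^-7 × 206265 = 0.075817″.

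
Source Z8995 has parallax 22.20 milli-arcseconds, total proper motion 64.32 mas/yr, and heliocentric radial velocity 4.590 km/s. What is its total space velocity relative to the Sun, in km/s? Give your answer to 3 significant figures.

d = 1/p = 1/0.02220″ = 45.045 pc.
μ = 64.32 mas/yr = 0.06432 ″/yr.
v_t = 4.740 μ d = 4.740 × 0.06432 × 45.045 = 13.733 km/s.
v = √(v_r² + v_t²) = √(4.590² + 13.733²) = √209.663 = 14.48 km/s.

14.5 km/s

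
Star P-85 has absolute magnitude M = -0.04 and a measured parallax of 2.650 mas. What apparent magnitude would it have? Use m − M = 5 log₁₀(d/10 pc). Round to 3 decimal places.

m = 7.844

d = 1/p = 1/0.002650″ = 377.36 pc.
m − M = 5 log₁₀ d − 5 = 5 log₁₀(377.36) − 5 = 12.8838 − 5 = 7.8838.
m = M + (m − M) = -0.04 + 7.8838 = 7.844.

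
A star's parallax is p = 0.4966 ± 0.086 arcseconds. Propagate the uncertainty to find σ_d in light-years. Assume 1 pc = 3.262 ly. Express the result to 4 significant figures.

d = 1/p, so σ_d = σ_p / p².
σ_d = 0.0860 / (0.4966)² = 0.0860 / 0.24661 = 0.34873 pc = 0.34873 × 3.262 ly = 1.1376 ly.

1.138 ly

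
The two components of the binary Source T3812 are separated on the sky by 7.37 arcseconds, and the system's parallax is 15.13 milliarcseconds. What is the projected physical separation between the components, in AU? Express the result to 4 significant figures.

d = 1/p = 1/0.01513″ = 66.094 pc.
At distance d (pc), an angle of θ arcsec spans θ·d AU: s = 7.37 × 66.094 = 487.11 AU.

487.1 AU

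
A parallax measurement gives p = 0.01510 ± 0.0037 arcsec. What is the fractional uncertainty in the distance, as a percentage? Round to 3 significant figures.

24.5%

For d = 1/p, |σ_d/d| = |σ_p/p|.
σ_p/p = 0.0037 / 0.01510 = 0.24503 = 24.503%.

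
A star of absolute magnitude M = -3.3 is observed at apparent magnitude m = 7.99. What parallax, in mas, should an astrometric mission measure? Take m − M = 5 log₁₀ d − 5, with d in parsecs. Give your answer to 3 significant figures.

0.552 mas

m − M = 7.99 − (-3.3) = 11.29.
d = 10^((m−M)/5 + 1) = 10^3.258 = 1811.3 pc.
p = 1/d = 1/1811.3 = 0.00055209 arcsec = 0.55209 mas.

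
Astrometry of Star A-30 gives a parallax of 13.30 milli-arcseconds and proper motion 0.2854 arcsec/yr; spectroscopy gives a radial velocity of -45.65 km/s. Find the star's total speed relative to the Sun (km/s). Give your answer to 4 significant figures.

d = 1/p = 1/0.01330″ = 75.188 pc.
v_t = 4.740 μ d = 4.740 × 0.2854 × 75.188 = 101.71 km/s.
v = √(v_r² + v_t²) = √((-45.65)² + 101.71²) = √12428.8 = 111.48 km/s.

111.5 km/s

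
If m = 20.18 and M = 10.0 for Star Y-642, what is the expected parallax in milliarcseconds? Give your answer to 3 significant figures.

m − M = 20.18 − 10.0 = 10.18.
d = 10^((m−M)/5 + 1) = 10^3.036 = 1086.4 pc.
p = 1/d = 1/1086.4 = 0.00092047 arcsec = 0.92047 mas.

0.920 mas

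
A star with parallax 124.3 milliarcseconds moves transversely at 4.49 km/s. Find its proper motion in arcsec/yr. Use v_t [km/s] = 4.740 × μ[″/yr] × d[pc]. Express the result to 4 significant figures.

0.1177 arcsec/yr

d = 1/p = 1/0.1243″ = 8.0451 pc.
μ = v_t / (4.74 d) = 4.49 / (4.74 × 8.0451) = 4.49 / 38.134 = 0.11774 ″/yr.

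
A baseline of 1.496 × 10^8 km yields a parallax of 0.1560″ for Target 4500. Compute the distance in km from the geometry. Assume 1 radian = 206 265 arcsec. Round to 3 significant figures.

θ = 0.1560″ = 0.1560/206265 = 7.5631 × 10^-7 rad.
d = B/θ = (1.496 × 10^8) / (7.5631 × 10^-7) = 1.9780 × 10^14 km.

1.98 × 10^14 km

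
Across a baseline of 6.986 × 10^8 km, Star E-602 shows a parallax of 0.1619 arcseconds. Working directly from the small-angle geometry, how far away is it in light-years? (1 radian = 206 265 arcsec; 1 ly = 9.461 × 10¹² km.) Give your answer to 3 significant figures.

94.1 ly

θ = 0.1619″ = 0.1619/206265 = 7.8491 × 10^-7 rad.
d = B/θ = (6.986 × 10^8) / (7.8491 × 10^-7) = 8.9004 × 10^14 km = (8.9004 × 10^14) / (9.461 × 10^12) ly = 94.075 ly.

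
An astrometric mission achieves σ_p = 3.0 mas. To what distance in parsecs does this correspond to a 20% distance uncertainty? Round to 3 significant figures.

σ_d/d = σ_p/p, so the condition is σ_p/p ≤ 0.20, i.e. p ≥ σ_p/0.20.
p_min = 3.0/0.20 = 15 mas = 0.015 arcsec.
d_max = 1/p_min = 1/0.015 = 66.667 pc.

66.7 pc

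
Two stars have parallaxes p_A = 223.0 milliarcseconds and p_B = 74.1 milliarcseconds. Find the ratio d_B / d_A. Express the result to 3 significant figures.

3.01

Since d = 1/p, d_B/d_A = p_A/p_B.
= 223.0 / 74.1 = 3.0094.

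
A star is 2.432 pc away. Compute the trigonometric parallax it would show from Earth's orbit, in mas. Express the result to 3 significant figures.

411 mas

p = 1/d = 1/2.432 = 0.41118 arcsec.
= 0.41118 × 1000 = 411.18 mas.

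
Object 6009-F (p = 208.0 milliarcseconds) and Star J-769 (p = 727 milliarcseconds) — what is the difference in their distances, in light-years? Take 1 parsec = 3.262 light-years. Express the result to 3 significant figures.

11.2 ly

d_A = 1/0.2080″ = 4.8077 pc; d_B = 1/0.7270″ = 1.3755 pc.
|d_B − d_A| = |1.3755 − 4.8077| = 3.4322 pc = 3.4322 × 3.262 ly = 11.196 ly.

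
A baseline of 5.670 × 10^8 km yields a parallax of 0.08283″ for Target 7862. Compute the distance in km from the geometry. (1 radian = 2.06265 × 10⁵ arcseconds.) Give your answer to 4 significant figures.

1.412 × 10^15 km

θ = 0.08283″ = 0.08283/206265 = 4.0157 × 10^-7 rad.
d = B/θ = (5.670 × 10^8) / (4.0157 × 10^-7) = 1.4120 × 10^15 km.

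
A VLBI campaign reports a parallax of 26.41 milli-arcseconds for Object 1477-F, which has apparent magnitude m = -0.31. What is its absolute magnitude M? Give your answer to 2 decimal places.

d = 1/p = 1/0.02641″ = 37.864 pc.
m − M = 5 log₁₀(37.864) − 5 = 7.8911 − 5 = 2.8911.
M = m − (m − M) = -0.31 − 2.8911 = -3.20.

M = -3.20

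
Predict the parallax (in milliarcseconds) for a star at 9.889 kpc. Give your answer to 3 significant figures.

d = 9.889 kpc = 9889 pc.
p = 1/d = 1/9889 = 0.00010112 arcsec.
= 0.00010112 × 1000 = 0.10112 mas.

0.101 mas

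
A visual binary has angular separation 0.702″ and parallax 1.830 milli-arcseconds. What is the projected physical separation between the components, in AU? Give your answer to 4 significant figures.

383.6 AU

d = 1/p = 1/0.001830″ = 546.45 pc.
At distance d (pc), an angle of θ arcsec spans θ·d AU: s = 0.702 × 546.45 = 383.61 AU.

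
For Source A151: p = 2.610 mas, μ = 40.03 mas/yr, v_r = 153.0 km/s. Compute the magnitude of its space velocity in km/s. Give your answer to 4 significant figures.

169.4 km/s

d = 1/p = 1/0.002610″ = 383.14 pc.
μ = 40.03 mas/yr = 0.04003 ″/yr.
v_t = 4.740 μ d = 4.740 × 0.04003 × 383.14 = 72.698 km/s.
v = √(v_r² + v_t²) = √(153.0² + 72.698²) = √28694 = 169.39 km/s.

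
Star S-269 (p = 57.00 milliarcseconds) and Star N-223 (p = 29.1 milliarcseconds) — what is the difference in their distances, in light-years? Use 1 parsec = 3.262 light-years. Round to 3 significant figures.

54.9 ly

d_A = 1/0.05700″ = 17.544 pc; d_B = 1/0.02910″ = 34.364 pc.
|d_B − d_A| = |34.364 − 17.544| = 16.82 pc = 16.82 × 3.262 ly = 54.867 ly.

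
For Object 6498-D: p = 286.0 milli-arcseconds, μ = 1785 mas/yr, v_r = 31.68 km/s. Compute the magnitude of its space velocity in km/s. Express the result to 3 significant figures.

43.3 km/s

d = 1/p = 1/0.2860″ = 3.4965 pc.
μ = 1785 mas/yr = 1.785 ″/yr.
v_t = 4.740 μ d = 4.740 × 1.785 × 3.4965 = 29.584 km/s.
v = √(v_r² + v_t²) = √(31.68² + 29.584²) = √1878.84 = 43.346 km/s.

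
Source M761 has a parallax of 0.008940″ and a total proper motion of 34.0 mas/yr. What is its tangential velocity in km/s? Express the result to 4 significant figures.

18.03 km/s

d = 1/p = 1/0.008940″ = 111.86 pc.
μ = 34.0 mas/yr = 0.0340 ″/yr.
v_t = 4.74 × μ × d = 4.74 × 0.0340 × 111.86 = 18.027 km/s.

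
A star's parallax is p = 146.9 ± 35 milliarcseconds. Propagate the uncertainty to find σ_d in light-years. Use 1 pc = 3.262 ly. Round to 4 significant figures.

5.291 ly

d = 1/p, so σ_d = σ_p / p².
σ_d = 0.0350 / (0.1469)² = 0.0350 / 0.02158 = 1.6219 pc = 1.6219 × 3.262 ly = 5.2906 ly.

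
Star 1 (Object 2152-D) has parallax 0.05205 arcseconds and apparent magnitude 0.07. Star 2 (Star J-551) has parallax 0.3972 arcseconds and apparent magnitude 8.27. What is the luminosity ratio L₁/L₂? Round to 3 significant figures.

d₁ = 1/p₁ = 1/0.05205″ = 19.212 pc; d₂ = 1/p₂ = 1/0.3972″ = 2.5176 pc.
M₁ = m₁ − 5 log₁₀ d₁ + 5 = 0.07 − 6.4179 + 5 = -1.3479.
M₂ = 8.27 − 2.0049 + 5 = 11.2651.
L₁/L₂ = 10^(0.4(M₂ − M₁)) = 10^(0.4 × 12.6130) = 10^5.04520 = 1.1097 × 10^5.

L₁/L₂ = 111000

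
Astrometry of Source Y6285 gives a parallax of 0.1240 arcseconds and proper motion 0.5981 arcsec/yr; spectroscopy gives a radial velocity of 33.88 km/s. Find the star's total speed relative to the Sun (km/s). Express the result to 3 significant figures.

40.9 km/s

d = 1/p = 1/0.1240″ = 8.0645 pc.
v_t = 4.740 μ d = 4.740 × 0.5981 × 8.0645 = 22.863 km/s.
v = √(v_r² + v_t²) = √(33.88² + 22.863²) = √1670.57 = 40.873 km/s.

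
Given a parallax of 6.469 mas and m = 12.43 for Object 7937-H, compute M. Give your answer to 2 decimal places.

M = 6.48

d = 1/p = 1/0.006469″ = 154.58 pc.
m − M = 5 log₁₀(154.58) − 5 = 10.9458 − 5 = 5.9458.
M = m − (m − M) = 12.43 − 5.9458 = 6.48.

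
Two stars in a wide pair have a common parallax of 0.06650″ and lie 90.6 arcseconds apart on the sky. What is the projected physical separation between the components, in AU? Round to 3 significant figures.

1360 AU

d = 1/p = 1/0.06650″ = 15.038 pc.
At distance d (pc), an angle of θ arcsec spans θ·d AU: s = 90.6 × 15.038 = 1362.4 AU.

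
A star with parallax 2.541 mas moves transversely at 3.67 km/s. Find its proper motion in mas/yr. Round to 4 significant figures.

d = 1/p = 1/0.002541″ = 393.55 pc.
μ = v_t / (4.74 d) = 3.67 / (4.74 × 393.55) = 3.67 / 1865.4 = 0.0019674 ″/yr = 1.9674 mas/yr.

1.967 mas/yr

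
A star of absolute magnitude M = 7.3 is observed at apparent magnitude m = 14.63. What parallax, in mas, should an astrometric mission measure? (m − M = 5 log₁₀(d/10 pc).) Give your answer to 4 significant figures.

3.420 mas

m − M = 14.63 − 7.3 = 7.33.
d = 10^((m−M)/5 + 1) = 10^2.466 = 292.42 pc.
p = 1/d = 1/292.42 = 0.0034197 arcsec = 3.4197 mas.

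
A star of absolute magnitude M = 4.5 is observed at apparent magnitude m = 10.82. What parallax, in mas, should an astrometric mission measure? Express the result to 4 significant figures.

m − M = 10.82 − 4.5 = 6.32.
d = 10^((m−M)/5 + 1) = 10^2.264 = 183.65 pc.
p = 1/d = 1/183.65 = 0.0054451 arcsec = 5.4451 mas.

5.445 mas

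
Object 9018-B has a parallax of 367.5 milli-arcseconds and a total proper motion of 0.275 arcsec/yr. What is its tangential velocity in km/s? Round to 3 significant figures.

3.55 km/s

d = 1/p = 1/0.3675″ = 2.7211 pc.
v_t = 4.74 × μ × d = 4.74 × 0.275 × 2.7211 = 3.547 km/s.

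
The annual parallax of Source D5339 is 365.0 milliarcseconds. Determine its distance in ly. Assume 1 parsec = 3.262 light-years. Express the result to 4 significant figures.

8.937 ly

p = 365.0 milliarcseconds = 0.3650 arcsec.
d = 1/p = 1/0.3650 = 2.7397 pc.
In light-years: 2.7397 × 3.262 = 8.9369 ly.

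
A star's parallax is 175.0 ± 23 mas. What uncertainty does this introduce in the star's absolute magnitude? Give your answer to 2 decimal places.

σ_M = 0.29 mag

M = m − 5 log₁₀ d + 5 = m + 5 log₁₀ p + 5, so ∂M/∂p = 5/(p ln 10).
σ_M = (5/ln 10) · (σ_p/p) = 2.1715 × 23/175.0 = 2.1715 × 0.13143 = 0.2854.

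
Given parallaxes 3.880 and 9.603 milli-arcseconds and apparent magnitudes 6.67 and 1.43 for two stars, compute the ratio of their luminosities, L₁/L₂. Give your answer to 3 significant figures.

L₁/L₂ = 0.0491

d₁ = 1/p₁ = 1/0.003880″ = 257.73 pc; d₂ = 1/p₂ = 1/0.009603″ = 104.13 pc.
M₁ = m₁ − 5 log₁₀ d₁ + 5 = 6.67 − 12.0558 + 5 = -0.3858.
M₂ = 1.43 − 10.0879 + 5 = -3.6579.
L₁/L₂ = 10^(0.4(M₂ − M₁)) = 10^(0.4 × (-3.2721)) = 10^(-1.30884) = 0.049109.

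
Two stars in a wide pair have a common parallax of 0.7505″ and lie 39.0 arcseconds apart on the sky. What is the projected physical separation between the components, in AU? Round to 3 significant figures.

d = 1/p = 1/0.7505″ = 1.3324 pc.
At distance d (pc), an angle of θ arcsec spans θ·d AU: s = 39.0 × 1.3324 = 51.964 AU.

52.0 AU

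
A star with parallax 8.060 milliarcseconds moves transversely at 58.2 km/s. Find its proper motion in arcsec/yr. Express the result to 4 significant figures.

d = 1/p = 1/0.008060″ = 124.07 pc.
μ = v_t / (4.74 d) = 58.2 / (4.74 × 124.07) = 58.2 / 588.09 = 0.098964 ″/yr.

0.09896 arcsec/yr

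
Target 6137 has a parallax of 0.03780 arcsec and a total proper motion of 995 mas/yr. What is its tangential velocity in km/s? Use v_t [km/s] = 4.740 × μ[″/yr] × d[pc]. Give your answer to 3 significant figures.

d = 1/p = 1/0.03780″ = 26.455 pc.
μ = 995 mas/yr = 0.995 ″/yr.
v_t = 4.74 × μ × d = 4.74 × 0.995 × 26.455 = 124.77 km/s.

125 km/s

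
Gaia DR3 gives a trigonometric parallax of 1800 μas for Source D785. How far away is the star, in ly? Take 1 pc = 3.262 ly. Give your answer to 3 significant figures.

p = 1800 μas = 0.001800 arcsec.
d = 1/p = 1/0.001800 = 555.56 pc.
In light-years: 555.56 × 3.262 = 1812.2 ly.

1810 ly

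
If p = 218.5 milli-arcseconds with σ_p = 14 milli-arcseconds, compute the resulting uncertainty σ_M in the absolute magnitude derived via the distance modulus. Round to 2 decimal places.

σ_M = 0.14 mag

M = m − 5 log₁₀ d + 5 = m + 5 log₁₀ p + 5, so ∂M/∂p = 5/(p ln 10).
σ_M = (5/ln 10) · (σ_p/p) = 2.1715 × 14/218.5 = 2.1715 × 0.064073 = 0.13913.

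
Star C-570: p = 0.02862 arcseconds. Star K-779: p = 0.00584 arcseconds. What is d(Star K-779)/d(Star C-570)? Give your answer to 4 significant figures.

4.901

Since d = 1/p, d_B/d_A = p_A/p_B.
= 0.02862 / 0.00584 = 4.9007.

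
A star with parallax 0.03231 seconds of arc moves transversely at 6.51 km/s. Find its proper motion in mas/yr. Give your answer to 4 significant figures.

d = 1/p = 1/0.03231″ = 30.95 pc.
μ = v_t / (4.74 d) = 6.51 / (4.74 × 30.95) = 6.51 / 146.7 = 0.044376 ″/yr = 44.376 mas/yr.

44.38 mas/yr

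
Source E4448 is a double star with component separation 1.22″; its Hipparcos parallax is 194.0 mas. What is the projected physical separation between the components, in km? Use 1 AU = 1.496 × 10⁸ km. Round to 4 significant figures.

d = 1/p = 1/0.1940″ = 5.1546 pc.
At distance d (pc), an angle of θ arcsec spans θ·d AU: s = 1.22 × 5.1546 = 6.2886 AU.
= 6.2886 × 1.496 × 10⁸ km = 9.4077 × 10^8 km.

9.408 × 10^8 km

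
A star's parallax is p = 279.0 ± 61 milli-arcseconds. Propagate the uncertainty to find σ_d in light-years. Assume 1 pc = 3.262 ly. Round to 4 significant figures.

2.556 ly

d = 1/p, so σ_d = σ_p / p².
σ_d = 0.0610 / (0.2790)² = 0.0610 / 0.077841 = 0.78365 pc = 0.78365 × 3.262 ly = 2.5563 ly.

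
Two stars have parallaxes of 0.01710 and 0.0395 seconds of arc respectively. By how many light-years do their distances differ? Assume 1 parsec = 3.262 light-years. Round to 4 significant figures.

d_A = 1/0.01710″ = 58.48 pc; d_B = 1/0.03950″ = 25.316 pc.
|d_B − d_A| = |25.316 − 58.48| = 33.164 pc = 33.164 × 3.262 ly = 108.18 ly.

108.2 ly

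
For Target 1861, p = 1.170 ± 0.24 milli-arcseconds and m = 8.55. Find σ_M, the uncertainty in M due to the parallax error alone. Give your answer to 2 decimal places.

σ_M = 0.45 mag

M = m − 5 log₁₀ d + 5 = m + 5 log₁₀ p + 5, so ∂M/∂p = 5/(p ln 10).
σ_M = (5/ln 10) · (σ_p/p) = 2.1715 × 0.24/1.170 = 2.1715 × 0.20513 = 0.44544.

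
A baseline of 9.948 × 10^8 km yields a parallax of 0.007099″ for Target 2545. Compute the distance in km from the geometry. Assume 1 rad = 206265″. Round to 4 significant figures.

θ = 0.007099″ = 0.007099/206265 = 3.4417 × 10^-8 rad.
d = B/θ = (9.948 × 10^8) / (3.4417 × 10^-8) = 2.8904 × 10^16 km.

2.890 × 10^16 km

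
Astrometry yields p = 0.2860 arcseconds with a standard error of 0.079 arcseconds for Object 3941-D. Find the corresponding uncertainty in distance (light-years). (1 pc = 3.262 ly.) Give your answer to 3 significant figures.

3.15 ly

d = 1/p, so σ_d = σ_p / p².
σ_d = 0.0790 / (0.2860)² = 0.0790 / 0.081796 = 0.96582 pc = 0.96582 × 3.262 ly = 3.1505 ly.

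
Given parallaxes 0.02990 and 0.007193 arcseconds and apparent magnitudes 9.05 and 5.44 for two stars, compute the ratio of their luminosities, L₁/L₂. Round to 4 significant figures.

d₁ = 1/p₁ = 1/0.02990″ = 33.445 pc; d₂ = 1/p₂ = 1/0.007193″ = 139.02 pc.
M₁ = m₁ − 5 log₁₀ d₁ + 5 = 9.05 − 7.6217 + 5 = 6.4283.
M₂ = 5.44 − 10.7154 + 5 = -0.2754.
L₁/L₂ = 10^(0.4(M₂ − M₁)) = 10^(0.4 × (-6.7037)) = 10^(-2.68148) = 0.0020822.

L₁/L₂ = 0.002082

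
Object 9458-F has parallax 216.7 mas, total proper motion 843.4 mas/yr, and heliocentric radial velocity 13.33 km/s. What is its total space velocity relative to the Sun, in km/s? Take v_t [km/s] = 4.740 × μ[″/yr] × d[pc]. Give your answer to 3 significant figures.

d = 1/p = 1/0.2167″ = 4.6147 pc.
μ = 843.4 mas/yr = 0.8434 ″/yr.
v_t = 4.740 μ d = 4.740 × 0.8434 × 4.6147 = 18.448 km/s.
v = √(v_r² + v_t²) = √(13.33² + 18.448²) = √518.018 = 22.76 km/s.

22.8 km/s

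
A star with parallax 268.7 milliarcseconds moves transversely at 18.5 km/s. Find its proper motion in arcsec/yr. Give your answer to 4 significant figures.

d = 1/p = 1/0.2687″ = 3.7216 pc.
μ = v_t / (4.74 d) = 18.5 / (4.74 × 3.7216) = 18.5 / 17.64 = 1.0488 ″/yr.

1.049 arcsec/yr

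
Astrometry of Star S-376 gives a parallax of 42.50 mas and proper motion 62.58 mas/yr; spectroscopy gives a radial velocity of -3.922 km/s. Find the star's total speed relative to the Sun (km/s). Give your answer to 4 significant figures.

8.006 km/s

d = 1/p = 1/0.04250″ = 23.529 pc.
μ = 62.58 mas/yr = 0.06258 ″/yr.
v_t = 4.740 μ d = 4.740 × 0.06258 × 23.529 = 6.9794 km/s.
v = √(v_r² + v_t²) = √((-3.922)² + 6.9794²) = √64.0941 = 8.0059 km/s.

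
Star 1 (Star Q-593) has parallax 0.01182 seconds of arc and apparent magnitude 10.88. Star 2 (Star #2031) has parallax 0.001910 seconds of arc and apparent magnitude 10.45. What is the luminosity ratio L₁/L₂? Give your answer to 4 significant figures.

L₁/L₂ = 0.01757

d₁ = 1/p₁ = 1/0.01182″ = 84.602 pc; d₂ = 1/p₂ = 1/0.001910″ = 523.56 pc.
M₁ = m₁ − 5 log₁₀ d₁ + 5 = 10.88 − 9.6369 + 5 = 6.2431.
M₂ = 10.45 − 13.5948 + 5 = 1.8552.
L₁/L₂ = 10^(0.4(M₂ − M₁)) = 10^(0.4 × (-4.3879)) = 10^(-1.75516) = 0.017573.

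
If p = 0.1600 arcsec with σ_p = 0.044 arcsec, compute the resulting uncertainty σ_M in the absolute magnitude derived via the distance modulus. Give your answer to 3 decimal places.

σ_M = 0.597 mag

M = m − 5 log₁₀ d + 5 = m + 5 log₁₀ p + 5, so ∂M/∂p = 5/(p ln 10).
σ_M = (5/ln 10) · (σ_p/p) = 2.1715 × 0.044/0.1600 = 2.1715 × 0.275 = 0.59716.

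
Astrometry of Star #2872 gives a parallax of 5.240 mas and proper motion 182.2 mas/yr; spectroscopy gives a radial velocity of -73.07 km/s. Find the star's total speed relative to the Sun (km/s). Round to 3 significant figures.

d = 1/p = 1/0.005240″ = 190.84 pc.
μ = 182.2 mas/yr = 0.1822 ″/yr.
v_t = 4.740 μ d = 4.740 × 0.1822 × 190.84 = 164.81 km/s.
v = √(v_r² + v_t²) = √((-73.07)² + 164.81²) = √32501.6 = 180.28 km/s.

180 km/s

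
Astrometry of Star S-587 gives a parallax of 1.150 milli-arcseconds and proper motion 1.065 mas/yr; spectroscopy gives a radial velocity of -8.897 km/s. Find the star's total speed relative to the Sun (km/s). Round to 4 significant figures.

9.921 km/s

d = 1/p = 1/0.001150″ = 869.57 pc.
μ = 1.065 mas/yr = 0.001065 ″/yr.
v_t = 4.740 μ d = 4.740 × 0.001065 × 869.57 = 4.3897 km/s.
v = √(v_r² + v_t²) = √((-8.897)² + 4.3897²) = √98.4261 = 9.921 km/s.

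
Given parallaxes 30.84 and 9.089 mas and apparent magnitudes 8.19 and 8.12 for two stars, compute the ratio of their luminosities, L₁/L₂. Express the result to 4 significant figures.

L₁/L₂ = 0.08143

d₁ = 1/p₁ = 1/0.03084″ = 32.425 pc; d₂ = 1/p₂ = 1/0.009089″ = 110.02 pc.
M₁ = m₁ − 5 log₁₀ d₁ + 5 = 8.19 − 7.5544 + 5 = 5.6356.
M₂ = 8.12 − 10.2074 + 5 = 2.9126.
L₁/L₂ = 10^(0.4(M₂ − M₁)) = 10^(0.4 × (-2.7230)) = 10^(-1.08920) = 0.081433.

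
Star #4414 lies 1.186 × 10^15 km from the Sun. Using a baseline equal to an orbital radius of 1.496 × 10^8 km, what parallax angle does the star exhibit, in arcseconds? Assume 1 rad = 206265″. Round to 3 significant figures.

θ ≈ B/d = (1.496 × 10^8) / (1.186 × 10^15) = 1.2614 × 10^-7 rad.
In arcseconds: 1.2614 × 10^-7 × 206265 = 0.026018″.

0.0260 arcsec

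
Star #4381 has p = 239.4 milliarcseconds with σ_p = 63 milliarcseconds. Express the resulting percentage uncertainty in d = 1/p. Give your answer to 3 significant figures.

26.3%

For d = 1/p, |σ_d/d| = |σ_p/p|.
σ_p/p = 63 / 239.4 = 0.26316 = 26.316%.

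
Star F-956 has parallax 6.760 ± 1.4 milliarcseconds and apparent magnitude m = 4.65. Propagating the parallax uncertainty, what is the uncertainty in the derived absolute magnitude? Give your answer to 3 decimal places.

M = m − 5 log₁₀ d + 5 = m + 5 log₁₀ p + 5, so ∂M/∂p = 5/(p ln 10).
σ_M = (5/ln 10) · (σ_p/p) = 2.1715 × 1.4/6.760 = 2.1715 × 0.2071 = 0.44972.

σ_M = 0.450 mag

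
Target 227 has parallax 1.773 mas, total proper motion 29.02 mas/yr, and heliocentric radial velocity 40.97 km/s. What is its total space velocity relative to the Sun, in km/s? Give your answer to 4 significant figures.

87.74 km/s

d = 1/p = 1/0.001773″ = 564.02 pc.
μ = 29.02 mas/yr = 0.02902 ″/yr.
v_t = 4.740 μ d = 4.740 × 0.02902 × 564.02 = 77.584 km/s.
v = √(v_r² + v_t²) = √(40.97² + 77.584²) = √7697.82 = 87.737 km/s.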